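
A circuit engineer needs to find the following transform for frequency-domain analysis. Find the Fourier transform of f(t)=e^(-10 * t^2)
The Fourier transform of a Gaussian e^(-a*t^2) is sqrt(pi/a)*e^(-omega^2/(4a)).
With a=10: F(omega)=sqrt(pi/10)*e^(-omega^2/40)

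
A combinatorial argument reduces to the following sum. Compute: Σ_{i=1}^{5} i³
Using formula: Σ i^3 = [n(n+1)/2]² = [5·6/2]² = 225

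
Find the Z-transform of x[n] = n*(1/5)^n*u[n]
Using the property Z{n*a^n*u[n]}=az/(z-a)^2
With a=1/5: X(z)=(1/5)z/(z - 1/5)^2, |z| > 1/5

Answer: (1/5)z/(z - 1/5)^2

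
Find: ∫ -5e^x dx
Since d/dx[e^x]=+e^x, we get -5e^x+C

Answer: -5e^x+C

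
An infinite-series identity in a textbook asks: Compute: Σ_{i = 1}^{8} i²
Using formula: Σ i^2 = n(n + 1)(2n + 1)/6 = 8·9·17/6 = 204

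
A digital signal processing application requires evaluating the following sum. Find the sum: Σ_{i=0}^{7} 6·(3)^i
Geometric series: S = a(1 - r^n)/(1 - r)
a = 6, r = 3, n = 8
S = 6(1 - 6561)/-2 = 19680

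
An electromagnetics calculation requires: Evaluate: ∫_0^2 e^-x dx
Antiderivative: -e^-x
Evaluate: -(e^-2 - 1)

Answer: (e^-2 - 1)/(-1)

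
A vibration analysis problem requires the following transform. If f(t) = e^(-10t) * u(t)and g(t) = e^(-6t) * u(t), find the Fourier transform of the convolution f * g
By the convolution theorem: F{f * g} = F(omega) * G(omega)
F(omega) = 1/(10+j * omega), G(omega) = 1/(6+j * omega)
F{f * g} = 1/((10+j * omega)(6+j * omega))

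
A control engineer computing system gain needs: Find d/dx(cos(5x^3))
Chain rule: d/dx[cos(u)] = -sin(u)·u' where u = 5x^3
u' = 15x^2

Answer: -15x^2·sin(5x^3)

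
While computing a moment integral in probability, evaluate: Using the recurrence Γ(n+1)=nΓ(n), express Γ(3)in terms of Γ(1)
Γ(3)=2Γ(2)=2·1Γ(1)=...=2!·Γ(1)=2·Γ(1)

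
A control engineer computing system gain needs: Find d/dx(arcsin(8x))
d/dx[arcsin(u)] = u'/√(1-u²), u = 8x, u' = 8

Answer: 8/√(1-64x²)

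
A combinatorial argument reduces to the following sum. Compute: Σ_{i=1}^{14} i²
Using formula: Σ i^2=n(n+1)(2n+1)/6=14·15·29/6=1015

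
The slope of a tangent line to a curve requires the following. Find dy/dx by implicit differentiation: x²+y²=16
Differentiate both sides: 2x + 2y·(dy/dx) = 0
Solve: dy/dx = -2x/(2y) = -x/y

Answer: dy/dx = -x/y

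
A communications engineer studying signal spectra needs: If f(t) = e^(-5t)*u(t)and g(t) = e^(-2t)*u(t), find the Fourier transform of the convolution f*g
By the convolution theorem: F{f*g}=F(omega)*G(omega)
F(omega)=1/(5 + j*omega), G(omega)=1/(2 + j*omega)
F{f*g}=1/((5 + j*omega)(2 + j*omega))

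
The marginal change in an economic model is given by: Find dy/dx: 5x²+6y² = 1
Differentiate: 10x+12y·(dy/dx) = 0
dy/dx = -10x/(12y) = -(5/6)·(x/y)

Answer: dy/dx = -(5/6)·(x/y)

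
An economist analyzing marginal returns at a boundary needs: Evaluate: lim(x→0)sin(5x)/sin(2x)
sin(u) ≈ u for small u:
sin(5x)/sin(2x) ≈ 5x/(2x)=5/2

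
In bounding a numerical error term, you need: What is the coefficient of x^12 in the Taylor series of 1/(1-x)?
1/(1-x) = Σ x^n for |x|<1
All coefficients are 1

Answer: 1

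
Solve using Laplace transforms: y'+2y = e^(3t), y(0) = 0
Take L: sY - 0 + 2Y=1/(s-3)
Y(s + 2)=1/(s-3) + 0
Y=1/((s-3)(s + 2)) + 0/(s + 2)
Partial fractions: 1/((s-3)(s + 2))=(1/5)/(s-3) - (1/5)/(s + 2)
So Y=(1/5)/(s-3) - (1/5)/(s + 2)
Inverse Laplace transform (L^(-1){1/(s-3)}=e^(3t), L^(-1){1/(s + 2)}=e^(-2t)):

Answer: y(t)=(1/5)·e^(3t) - (1/5)·e^(-2t)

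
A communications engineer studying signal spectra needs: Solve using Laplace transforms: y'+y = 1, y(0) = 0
Take L of both sides: sY(s) - 0 + Y(s) = 1/s
Y(s)(s + 1) = 1/s + 0
Y(s) = 1/(s(s + 1)) + 0/(s + 1)
Partial fractions: 1/(s(s + 1)) = 1/s - 1/(s + 1)
So Y(s) = 1/s - 1/(s + 1)
Inverse transform (L^(-1){1/s} = 1, L^(-1){1/(s + 1)} = e^(-t)):

Answer: y(t) = 1 - e^(-t)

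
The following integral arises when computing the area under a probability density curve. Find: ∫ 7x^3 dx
Using power rule: ∫ 7x^3 dx = 7/4 x^4+C = (7/4)x^4+C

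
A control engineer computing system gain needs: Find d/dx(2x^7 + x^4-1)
Power rule: d/dx(ax^n)=n·a·x^(n-1)
Term by term: 14·x^6+4·x^3

Answer: 14x^6+4x^3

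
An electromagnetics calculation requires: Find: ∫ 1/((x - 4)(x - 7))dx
Partial fractions: 1/((x-4)(x-7)) = A/(x-4)+B/(x-7)
A = -1/3, B = 1/3
∫ [-1/3· 1/(x-4)+1/3· 1/(x-7)] dx
= (1/3)[ln|x-7| - ln|x-4|]+C

Answer: (1/3)·ln|(x-7)/(x-4)|+C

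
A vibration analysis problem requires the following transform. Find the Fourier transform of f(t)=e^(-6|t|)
Using the standard pair: F{e^(-a|t|)}=2a/(a^2 + omega^2)
With a=6: F(omega)=12/(36 + omega^2)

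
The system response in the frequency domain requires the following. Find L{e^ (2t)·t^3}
First shifting: L{e^(at)f(t)}=F(s-a)
L{t^3}=6/s^4
Shift s → s-2: 6/(s-2)^4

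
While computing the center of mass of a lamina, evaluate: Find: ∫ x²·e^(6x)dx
Integration by parts twice:
First: u=x², dv=e^(6x) dx => x²e^(6x)/6 - (2/6)∫ xe^(6x) dx
Second (∫ xe^(6x) dx): xe^(6x)/6 - e^(6x)/36
Combining: e^(6x)(x²/6-2x/36+2/216)+C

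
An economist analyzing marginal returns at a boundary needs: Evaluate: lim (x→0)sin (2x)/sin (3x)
sin(u) ≈ u for small u:
sin(2x)/sin(3x) ≈ 2x/(3x) = 2/3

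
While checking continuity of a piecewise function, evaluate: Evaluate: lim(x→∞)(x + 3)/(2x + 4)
Divide numerator and denominator by x:
lim (1 + 3/x)/(2 + 4/x)=1/2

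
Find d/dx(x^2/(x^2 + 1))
Quotient rule: (f/g)' = (f'g - fg')/g²
f = x^2, f' = 2x
g = x^2+1, g' = 2x

Answer: (2x·(x^2+1)-2x^3)/(x^2+1)²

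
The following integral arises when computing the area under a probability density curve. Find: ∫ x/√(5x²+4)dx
Let u=5x²+4, du=10x dx
∫ (1/10)·u^(-1/2) du=√u/5+C

Answer: √(5x²+4)/5+C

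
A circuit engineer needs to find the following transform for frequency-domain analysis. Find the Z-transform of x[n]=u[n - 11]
Using the time-shift property: Z{u[n-11]}=z^(-11)*z/(z-1)
=z^(-10)/(z-1)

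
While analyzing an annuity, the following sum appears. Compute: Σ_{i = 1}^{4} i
Using formula: Σ i^1 = n(n + 1)/2 = 4·5/2 = 10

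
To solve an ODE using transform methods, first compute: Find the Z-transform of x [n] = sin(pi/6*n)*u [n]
Z{sin(w0 * n) * u[n]}=z * sin(w0)/(z^2-2z * cos(w0)+1)
With w0=pi/6: X(z)=z * sin(pi/6)/(z^2-2z * cos(pi/6)+1)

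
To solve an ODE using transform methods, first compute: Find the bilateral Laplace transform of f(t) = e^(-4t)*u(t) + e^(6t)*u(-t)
For e^(-4t) * u(t): L = 1/(s + 4), Re(s) > -4
For e^(6t) * u(-t): L = -1/(s-6), Re(s) < 6
Combined: F(s) = 1/(s + 4) - 1/(s-6), -4 < Re(s) < 6

Answer: 1/(s + 4) - 1/(s-6), ROC: -4 < Re(s) < 6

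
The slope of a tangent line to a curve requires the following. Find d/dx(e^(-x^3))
Chain rule: d/dx[e^u] = e^u · u' where u = -x^3
u' = -3x^2

Answer: -3x^2·e^(-x^3)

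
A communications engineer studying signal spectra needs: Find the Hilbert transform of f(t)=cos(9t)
The Hilbert transform shifts each frequency component by -pi/2.
H{cos(wt)} = sin(wt)
With w = 9: H{cos(9t)} = sin(9t)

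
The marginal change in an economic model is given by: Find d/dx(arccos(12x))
d/dx[arccos(u)] = -u'/√(1-u²), u = 12x, u' = 12

Answer: -12/√(1 - 144x²)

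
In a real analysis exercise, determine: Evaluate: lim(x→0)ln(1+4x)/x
L'Hôpital (0/0): lim 4/(1+4x) / 1=4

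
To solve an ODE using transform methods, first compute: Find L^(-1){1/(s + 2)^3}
L^(-1){1/(s-a)^n} = t^(n-1)·e^(at)/(n-1)!
Here a = -2, n = 3: t^2·e^(-2t)/2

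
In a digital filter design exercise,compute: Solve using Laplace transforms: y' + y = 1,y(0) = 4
Take L of both sides: sY(s)-4+Y(s)=1/s
Y(s)(s+1)=1/s+4
Y(s)=1/(s(s+1))+4/(s+1)
Partial fractions: 1/(s(s+1))=1/s - 1/(s+1)
So Y(s)=1/s+3/(s+1)
Inverse transform (L^(-1){1/s}=1, L^(-1){1/(s+1)}=e^(-t)):

Answer: y(t)=1+3·e^(-t)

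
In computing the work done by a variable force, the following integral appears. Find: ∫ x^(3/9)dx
Power rule: ∫ x^(1/3) dx = x^(4/3)/(4/3) + C

Answer: (3/4)·x^(4/3) + C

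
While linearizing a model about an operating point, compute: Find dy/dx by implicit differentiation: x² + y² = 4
Differentiate both sides: 2x+2y·(dy/dx)=0
Solve: dy/dx=-2x/(2y)=-x/y

Answer: dy/dx=-x/y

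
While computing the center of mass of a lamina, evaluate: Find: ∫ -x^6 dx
Using power rule: ∫ -x^6 dx = -1/7 x^7+C = (-1/7)x^7+C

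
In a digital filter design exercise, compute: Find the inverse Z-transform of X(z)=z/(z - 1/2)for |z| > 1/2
Standard pair: z/(z-a) <-> a^n * u[n] for causal signals
With a = 1/2: x[n] = (1/2)^n * u[n]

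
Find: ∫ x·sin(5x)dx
By parts: u=x, dv=sin(5x) dx
du=dx, v=-cos(5x)/5
=-x·cos(5x)/5+sin(5x)/5²+C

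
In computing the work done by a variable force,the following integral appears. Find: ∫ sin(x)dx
Using standard integral: ∫ sin(x) dx=-cos(x)+C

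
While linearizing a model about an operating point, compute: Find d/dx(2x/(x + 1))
Quotient rule: (f/g)' = (f'g - fg')/g²
f = 2x, f' = 2
g = x+1, g' = 1

Answer: (2·(x+1)-2x)/(x+1)²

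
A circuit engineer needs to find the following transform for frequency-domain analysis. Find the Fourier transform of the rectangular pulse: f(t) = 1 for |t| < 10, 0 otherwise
F(omega) = integral from -10 to 10 of e^(-j*omega*t) dt
= 2*sin(10*omega)/omega = 20*sinc(10*omega/pi)

Answer: 2*sin(10*omega)/omega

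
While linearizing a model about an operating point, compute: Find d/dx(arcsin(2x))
d/dx[arcsin(u)]=u'/√(1-u²), u=2x, u'=2

Answer: 2/√(1 - 4x²)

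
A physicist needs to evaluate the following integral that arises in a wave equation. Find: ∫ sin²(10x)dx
Using identity sin²(u) = (1 - cos(2u))/2:
∫ (1 - cos(20x))/2 dx = x/2 - sin(20x)/40 + C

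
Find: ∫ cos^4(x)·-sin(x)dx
Let u=cos(x), du=-sin(x) dx
∫ u^4 du=u^5/5 + C

Answer: cos^5(x)/5 + C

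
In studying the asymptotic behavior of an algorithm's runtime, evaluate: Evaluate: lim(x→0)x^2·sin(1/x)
Squeeze theorem: -|x^2| ≤ x^2·sin(1/x) ≤ |x^2|
Since x^2 → 0 as x → 0, by squeeze theorem the limit is 0

Answer: 0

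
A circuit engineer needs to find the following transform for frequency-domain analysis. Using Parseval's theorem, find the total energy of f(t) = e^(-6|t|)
Parseval's theorem: E = integral |f(t)|^2 dt = (1/2pi) integral |F(omega)|^2 domega
E = integral_{-inf}^{inf} e^(-12|t|) dt = 2*integral_0^inf e^(-12t) dt = 2/(2*6) = 1/6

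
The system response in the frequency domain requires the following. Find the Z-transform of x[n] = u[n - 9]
Using the time-shift property: Z{u[n-9]} = z^(-9)*z/(z-1)
= z^(-8)/(z-1)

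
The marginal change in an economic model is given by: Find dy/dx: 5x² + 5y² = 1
Differentiate: 10x+10y·(dy/dx)=0
dy/dx=-10x/(10y)=-1·(x/y)

Answer: dy/dx=-1·(x/y)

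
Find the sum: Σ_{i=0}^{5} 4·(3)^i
Geometric series: S = a(1 - r^n)/(1 - r)
a = 4, r = 3, n = 6
S = 4(1 - 729)/-2 = 1456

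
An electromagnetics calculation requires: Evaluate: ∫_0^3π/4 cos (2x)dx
Antiderivative: sin(2x)/2
Evaluate at bounds: [sin(2·3π/4)/2] - [sin(2·0)/2]
= ((-1) - (0))/2 = -1/2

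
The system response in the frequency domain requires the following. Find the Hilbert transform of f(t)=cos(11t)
The Hilbert transform shifts each frequency component by -pi/2.
H{cos(wt)}=sin(wt)
With w=11: H{cos(11t)}=sin(11t)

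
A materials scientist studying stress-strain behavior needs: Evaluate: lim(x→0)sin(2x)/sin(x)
sin(u) ≈ u for small u:
sin(2x)/sin(x) ≈ 2x/(x) = 2/1

Answer: 2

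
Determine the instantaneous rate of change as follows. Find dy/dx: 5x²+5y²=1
Differentiate: 10x+10y·(dy/dx)=0
dy/dx=-10x/(10y)=-1·(x/y)

Answer: dy/dx=-1·(x/y)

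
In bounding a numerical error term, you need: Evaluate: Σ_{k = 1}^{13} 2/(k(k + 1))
Partial fractions: 2/(k(k + 1)) = 2/k - 2/(k + 1)
Telescoping sum: 2(1 - 1/14) = 2·13/14

Answer: 13/7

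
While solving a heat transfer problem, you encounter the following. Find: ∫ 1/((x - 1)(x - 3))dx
Partial fractions: 1/((x-1)(x-3))=A/(x-1) + B/(x-3)
A=-1/2, B=1/2
∫ [-1/2· 1/(x-1) + 1/2· 1/(x-3)] dx
=(1/2)[ln|x-3| - ln|x-1|] + C

Answer: (1/2)·ln|(x-3)/(x-1)| + C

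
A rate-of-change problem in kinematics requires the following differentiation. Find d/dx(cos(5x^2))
Chain rule: d/dx[cos(u)] = -sin(u)·u' where u = 5x^2
u' = 10x

Answer: -10x·sin(5x^2)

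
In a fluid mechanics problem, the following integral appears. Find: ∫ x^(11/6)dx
Power rule: ∫ x^(11/6) dx = x^(17/6)/(17/6) + C

Answer: (6/17)·x^(17/6) + C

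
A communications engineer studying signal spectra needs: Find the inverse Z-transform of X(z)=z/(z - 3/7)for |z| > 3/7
Standard pair: z/(z-a) <-> a^n * u[n] for causal signals
With a=3/7: x[n]=(3/7)^n * u[n]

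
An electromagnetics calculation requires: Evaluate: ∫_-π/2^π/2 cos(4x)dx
Antiderivative: sin(4x)/4
Evaluate at bounds: [sin(4·π/2)/4] - [sin(4·-π/2)/4]
=((0) - (0))/4=0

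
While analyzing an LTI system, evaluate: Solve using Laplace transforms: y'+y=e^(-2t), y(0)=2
Take L: sY - 2+Y=1/(s+2)
Y(s+1)=1/(s+2)+2
Y=1/((s+2)(s+1))+2/(s+1)
Partial fractions: 1/((s+2)(s+1))=-1/(s+2)+1/(s+1)
So Y=-1/(s+2)+3/(s+1)
Inverse Laplace transform (L^(-1){1/(s+2)}=e^(-2t), L^(-1){1/(s+1)}=e^(-t)):

Answer: y(t)=-1·e^(-2t)+3·e^(-t)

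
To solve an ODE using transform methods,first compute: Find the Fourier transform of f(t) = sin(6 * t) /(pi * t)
sin(W*t)/(pi*t) = (W/pi)*sinc(W*t/pi) is the impulse response of the ideal low-pass filter with cutoff W (here W = 6).
Its Fourier transform is a rectangular function:
F(omega) = 1 for |omega| < 6, 0 otherwise

Answer: rect(omega/12) [i.e., 1 for |omega| < 6, 0 otherwise]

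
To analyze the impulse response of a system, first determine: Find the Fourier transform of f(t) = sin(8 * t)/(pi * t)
sin(W*t)/(pi*t)=(W/pi)*sinc(W*t/pi) is the impulse response of the ideal low-pass filter with cutoff W (here W=8).
Its Fourier transform is a rectangular function:
F(omega)=1 for |omega| < 8, 0 otherwise

Answer: rect(omega/16) [i.e., 1 for |omega| < 8, 0 otherwise]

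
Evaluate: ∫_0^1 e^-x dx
Antiderivative: -e^-x
Evaluate: -(e^-1-1)

Answer: (e^-1-1)/(-1)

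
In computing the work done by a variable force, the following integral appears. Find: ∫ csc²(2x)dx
Since d/dx[-cot(2x)]=2csc²(2x), integral=-cot(2x)/2+C

Answer: (-1/2)cot(2x)+C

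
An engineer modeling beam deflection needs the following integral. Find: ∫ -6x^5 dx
Using power rule: ∫ -6x^5 dx=-6/6 x^6 + C=-x^6 + C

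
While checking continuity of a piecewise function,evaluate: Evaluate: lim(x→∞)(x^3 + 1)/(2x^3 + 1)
Divide numerator and denominator by x^3:
lim (1 + 1/x^3)/(2 + 1/x^3) = 1/2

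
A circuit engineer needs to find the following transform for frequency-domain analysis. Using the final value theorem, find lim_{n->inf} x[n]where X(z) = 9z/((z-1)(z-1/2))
Final value theorem: lim x[n] = lim_{z->1} (z-1) * X(z)
(z-1) * X(z) = 9z/(z-1/2)
As z->1: 9/(1 - 1/2) = 9/(1/2) = 18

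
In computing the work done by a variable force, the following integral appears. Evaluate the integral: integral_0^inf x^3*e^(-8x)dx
This is a Gamma integral. Substitute u=8x (du=8 dx):
integral_0^inf x^3*e^(-8x) dx=(1/8^4) integral_0^inf u^3*e^(-u) du
=Gamma(4)/8^4=3!/8^4=6/4096

Answer: 3/2048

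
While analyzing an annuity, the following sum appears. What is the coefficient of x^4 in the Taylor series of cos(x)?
cos(x) = Σ (-1)^k x^(2k)/(2k)!
For x^4: (-1)^2/4! = 1/24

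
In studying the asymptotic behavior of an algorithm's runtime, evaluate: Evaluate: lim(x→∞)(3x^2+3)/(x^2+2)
Divide numerator and denominator by x^2:
lim (3+3/x^2)/(1+2/x^2)=3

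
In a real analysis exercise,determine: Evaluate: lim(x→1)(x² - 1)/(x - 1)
Factor: (x² - 1)=(x-1)(x + 1)
Cancel (x-1): lim(x→1) (x + 1)=2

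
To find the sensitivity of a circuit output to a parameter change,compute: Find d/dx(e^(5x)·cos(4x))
Product rule: (fg)' = f'g+fg'
f = e^(5x), f' = 5·e^(5x)
g = cos(4x), g' = -4·sin(4x)

Answer: 5·e^(5x)·cos(4x)-4·e^(5x)·sin(4x)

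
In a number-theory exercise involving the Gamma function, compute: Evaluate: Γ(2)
Γ(n)=(n-1)! for positive integers
Γ(2)=1!=1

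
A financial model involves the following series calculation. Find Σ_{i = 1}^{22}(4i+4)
=4·Σ i+4·22=4·253+88=1100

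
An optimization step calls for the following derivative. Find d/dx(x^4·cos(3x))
Product rule: (fg)'=f'g+fg'
f=x^4, f'=4x^3
g=cos(3x), g'=-3·sin(3x)

Answer: 4x^3·cos(3x)-3x^4·sin(3x)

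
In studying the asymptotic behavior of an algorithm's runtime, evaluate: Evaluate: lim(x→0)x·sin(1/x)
Squeeze theorem: -|x| ≤ x·sin(1/x) ≤ |x|
Since x → 0 as x → 0, by squeeze theorem the limit is 0

Answer: 0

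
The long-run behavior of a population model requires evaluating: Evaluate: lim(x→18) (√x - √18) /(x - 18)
Multiply by conjugate (√x+√18)/(√x+√18):
=(x - 18)/((x - 18)(√x+√18))=1/(√x+√18)
As x → 18: 1/(2√18)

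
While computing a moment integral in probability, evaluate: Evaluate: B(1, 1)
B(x,y)=Γ(x)Γ(y)/Γ(x+y)=(x-1)!(y-1)!/(x+y-1)!
B(1,1)=0!·0!/1!=1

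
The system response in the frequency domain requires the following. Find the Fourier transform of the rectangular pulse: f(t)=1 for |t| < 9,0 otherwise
F(omega) = integral from -9 to 9 of e^(-j * omega * t) dt
= 2 * sin(9 * omega)/omega = 18 * sinc(9 * omega/pi)

Answer: 2 * sin(9 * omega)/omega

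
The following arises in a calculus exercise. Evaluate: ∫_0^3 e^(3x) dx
Antiderivative: (1/3)e^(3x)
Evaluate: (1/3)(e^9 - 1)

Answer: (e^9 - 1)/3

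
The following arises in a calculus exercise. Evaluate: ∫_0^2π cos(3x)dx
Antiderivative: sin(3x)/3
Evaluate at bounds: [sin(3·2π)/3] - [sin(3·0)/3]
=((0) - (0))/3=0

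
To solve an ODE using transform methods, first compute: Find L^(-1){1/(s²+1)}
L^(-1){w/(s² + w²)} = sin(wt)
Here w = 1

Answer: sin(t)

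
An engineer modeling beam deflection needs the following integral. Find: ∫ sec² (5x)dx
Since d/dx[tan(5x)]=5sec²(5x), integral=tan(5x)/5+C

Answer: (1/5)tan(5x)+C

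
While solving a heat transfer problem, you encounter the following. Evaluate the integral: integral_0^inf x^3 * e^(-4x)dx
This is a Gamma integral. Substitute u=4x (du=4 dx):
integral_0^inf x^3 * e^(-4x) dx=(1/4^4) integral_0^inf u^3 * e^(-u) du
=Gamma(4)/4^4=3!/4^4=6/256

Answer: 3/128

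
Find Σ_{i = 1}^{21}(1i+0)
=1·Σ i + 0·21=1·231 + 0=231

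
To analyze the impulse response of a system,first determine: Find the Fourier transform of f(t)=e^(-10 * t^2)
The Fourier transform of a Gaussian e^(-a * t^2) is sqrt(pi/a) * e^(-omega^2/(4a)).
With a=10: F(omega)=sqrt(pi/10) * e^(-omega^2/40)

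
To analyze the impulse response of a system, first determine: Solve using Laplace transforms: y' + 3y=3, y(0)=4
Take L of both sides: sY(s)-4+3Y(s)=3/s
Y(s)(s+3)=3/s+4
Y(s)=3/(s(s+3))+4/(s+3)
Partial fractions: 3/(s(s+3))=1/s - 1/(s+3)
So Y(s)=1/s+3/(s+3)
Inverse transform (L^(-1){1/s}=1, L^(-1){1/(s+3)}=e^(-3t)):

Answer: y(t)=1+3·e^(-3t)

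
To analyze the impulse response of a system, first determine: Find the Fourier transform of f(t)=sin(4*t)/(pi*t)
sin(W * t)/(pi * t)=(W/pi) * sinc(W * t/pi) is the impulse response of the ideal low-pass filter with cutoff W (here W=4).
Its Fourier transform is a rectangular function:
F(omega)=1 for |omega| < 4, 0 otherwise

Answer: rect(omega/8) [i.e., 1 for |omega| < 4, 0 otherwise]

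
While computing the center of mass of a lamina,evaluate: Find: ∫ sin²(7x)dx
Using identity sin²(u) = (1 - cos(2u))/2:
∫ (1 - cos(14x))/2 dx = x/2 - sin(14x)/28+C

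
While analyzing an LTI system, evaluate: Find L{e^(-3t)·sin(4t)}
First shifting: L{e^(at)f(t)} = F(s-a)
L{sin(4t)} = 4/(s² + 16)
Shift: 4/((s + 3)² + 16)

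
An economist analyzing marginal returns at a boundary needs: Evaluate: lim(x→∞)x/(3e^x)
Apply L'Hôpital 1 times (∞/∞ each time):
Eventually get 1!/(3e^x) → 0

Answer: 0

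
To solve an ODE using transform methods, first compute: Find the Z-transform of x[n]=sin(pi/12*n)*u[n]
Z{sin(w0 * n) * u[n]} = z * sin(w0)/(z^2-2z * cos(w0)+1)
With w0 = pi/12: X(z) = z * sin(pi/12)/(z^2-2z * cos(pi/12)+1)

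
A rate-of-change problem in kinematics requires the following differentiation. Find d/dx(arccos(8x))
d/dx[arccos(u)] = -u'/√(1-u²), u = 8x, u' = 8

Answer: -8/√(1-64x²)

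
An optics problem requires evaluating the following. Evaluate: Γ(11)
Γ(n)=(n-1)! for positive integers
Γ(11)=10!=3628800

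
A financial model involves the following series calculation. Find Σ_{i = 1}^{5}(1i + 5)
=1·Σ i + 5·5=1·15 + 25=40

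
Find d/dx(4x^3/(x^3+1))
Quotient rule: (f/g)'=(f'g - fg')/g²
f=4x^3, f'=12x^2
g=x^3+1, g'=3x^2

Answer: (12x^2·(x^3+1)-12x^5)/(x^3+1)²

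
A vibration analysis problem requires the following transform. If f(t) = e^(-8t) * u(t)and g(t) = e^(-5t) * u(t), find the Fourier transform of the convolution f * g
By the convolution theorem: F{f*g} = F(omega)*G(omega)
F(omega) = 1/(8 + j*omega), G(omega) = 1/(5 + j*omega)
F{f*g} = 1/((8 + j*omega)(5 + j*omega))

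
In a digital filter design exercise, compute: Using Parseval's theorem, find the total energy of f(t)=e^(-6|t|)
Parseval's theorem: E=integral |f(t)|^2 dt=(1/2pi) integral |F(omega)|^2 domega
E=integral_{-inf}^{inf} e^(-12|t|) dt=2 * integral_0^inf e^(-12t) dt=2/(2 * 6)=1/6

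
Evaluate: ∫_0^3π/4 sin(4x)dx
Antiderivative: -cos(4x)/4
Evaluate at bounds: [-cos(4·3π/4)/4] - [-cos(4·0)/4]
=(-(-1)+(1))/4=1/2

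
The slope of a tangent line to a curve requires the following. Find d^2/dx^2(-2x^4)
Apply power rule 2 times:
d^1: -8x^3
d^2: -24x^2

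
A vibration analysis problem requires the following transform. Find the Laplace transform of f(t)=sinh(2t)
L{sinh(at)}=a/(s²-a²)
L{sinh(2t)}=2/(s²-4)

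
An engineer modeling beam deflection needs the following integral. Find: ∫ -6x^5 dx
Using power rule: ∫ -6x^5 dx=-6/6 x^6+C=-x^6+C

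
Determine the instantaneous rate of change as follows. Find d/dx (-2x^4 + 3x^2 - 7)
Power rule: d/dx(ax^n)=n·a·x^(n-1)
Term by term: -8·x^3+6·x

Answer: -8x^3+6x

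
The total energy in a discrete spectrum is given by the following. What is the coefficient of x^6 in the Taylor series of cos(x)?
cos(x) = Σ (-1)^k x^(2k)/(2k)!
For x^6: (-1)^3/6! = -1/720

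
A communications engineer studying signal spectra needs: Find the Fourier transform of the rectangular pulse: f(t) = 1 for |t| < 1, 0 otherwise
F(omega) = integral from -1 to 1 of e^(-j*omega*t) dt
= 2*sin(1*omega)/omega = 2*sinc(1*omega/pi)

Answer: 2*sin(1*omega)/omega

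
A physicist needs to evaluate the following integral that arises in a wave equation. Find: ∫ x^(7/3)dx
Power rule: ∫ x^(7/3) dx=x^(10/3)/(10/3)+C

Answer: (3/10)·x^(10/3)+C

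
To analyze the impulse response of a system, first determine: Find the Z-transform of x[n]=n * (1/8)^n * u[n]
Using the property Z{n * a^n * u[n]} = az/(z-a)^2
With a = 1/8: X(z) = (1/8)z/(z - 1/8)^2, |z| > 1/8

Answer: (1/8)z/(z - 1/8)^2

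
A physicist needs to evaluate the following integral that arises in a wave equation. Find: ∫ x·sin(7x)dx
By parts: u=x, dv=sin(7x) dx
du=dx, v=-cos(7x)/7
=-x·cos(7x)/7+sin(7x)/7²+C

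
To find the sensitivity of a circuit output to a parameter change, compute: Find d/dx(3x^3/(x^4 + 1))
Quotient rule: (f/g)' = (f'g - fg')/g²
f = 3x^3, f' = 9x^2
g = x^4+1, g' = 4x^3

Answer: (9x^2·(x^4+1)-12x^6)/(x^4+1)²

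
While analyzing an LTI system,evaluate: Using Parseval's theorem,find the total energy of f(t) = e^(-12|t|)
Parseval's theorem: E=integral |f(t)|^2 dt=(1/2pi) integral |F(omega)|^2 domega
E=integral_{-inf}^{inf} e^(-24|t|) dt=2 * integral_0^inf e^(-24t) dt=2/(2 * 12)=1/12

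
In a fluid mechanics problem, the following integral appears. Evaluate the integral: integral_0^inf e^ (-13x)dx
integral_0^inf e^(-13x) dx = [-1/13*e^(-13x)]_0^inf
= 0 - (-1/13) = 1/13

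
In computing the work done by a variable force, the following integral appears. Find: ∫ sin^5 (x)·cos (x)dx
Let u = sin(x), du = cos(x) dx
∫ u^5 du = u^6/6 + C

Answer: sin^6(x)/6 + C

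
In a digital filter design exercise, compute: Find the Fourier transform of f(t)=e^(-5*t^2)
The Fourier transform of a Gaussian e^(-a*t^2) is sqrt(pi/a)*e^(-omega^2/(4a)).
With a=5: F(omega)=sqrt(pi/5)*e^(-omega^2/20)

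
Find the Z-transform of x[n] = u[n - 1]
Using the time-shift property: Z{u[n-1]} = z^(-1) * z/(z-1)
= z^(0)/(z-1)

Answer: 1/(z-1)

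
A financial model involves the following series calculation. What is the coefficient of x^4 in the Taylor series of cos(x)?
cos(x)=Σ (-1)^k x^(2k)/(2k)!
For x^4: (-1)^2/4!=1/24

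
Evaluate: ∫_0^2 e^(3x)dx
Antiderivative: (1/3)e^(3x)
Evaluate: (1/3)(e^6-1)

Answer: (e^6-1)/3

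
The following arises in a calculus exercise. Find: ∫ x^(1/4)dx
Power rule: ∫ x^(1/4) dx=x^(5/4)/(5/4) + C

Answer: (4/5)·x^(5/4) + C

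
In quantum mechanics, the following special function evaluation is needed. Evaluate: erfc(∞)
erfc(x) = 1 - erf(x); erfc(∞) = 1 - erf(∞) = 1 - 1 = 0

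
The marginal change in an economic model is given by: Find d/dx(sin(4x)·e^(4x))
Product rule: (fg)'=f'g + fg'
f=sin(4x), f'=4·cos(4x)
g=e^(4x), g'=4·e^(4x)

Answer: 4·cos(4x)·e^(4x) + 4·sin(4x)·e^(4x)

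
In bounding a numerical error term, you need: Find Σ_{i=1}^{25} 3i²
=3·n(n + 1)(2n + 1)/6=3·25·26·51/6=16575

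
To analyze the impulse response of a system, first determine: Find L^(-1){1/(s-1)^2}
L^(-1){1/(s-a)^n} = t^(n-1)·e^(at)/(n-1)!
Here a = 1, n = 2: t^1·e^(t)/1

Answer: t·e^(t)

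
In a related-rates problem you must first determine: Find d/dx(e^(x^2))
Chain rule: d/dx[e^u] = e^u · u' where u = x^2
u' = 2x

Answer: 2x·e^(x^2)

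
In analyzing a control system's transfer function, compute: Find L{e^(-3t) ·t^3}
First shifting: L{e^(at)f(t)} = F(s-a)
L{t^3} = 6/s^4
Shift s → s + 3: 6/(s + 3)^4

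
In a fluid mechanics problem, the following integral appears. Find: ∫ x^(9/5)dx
Power rule: ∫ x^(9/5) dx=x^(14/5)/(14/5) + C

Answer: (5/14)·x^(14/5) + C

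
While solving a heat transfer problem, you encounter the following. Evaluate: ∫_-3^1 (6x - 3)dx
Step 1: Find antiderivative F(x) = 3x^2 - 3x
Step 2: F(1) - F(-3) = 0 - (36) = -36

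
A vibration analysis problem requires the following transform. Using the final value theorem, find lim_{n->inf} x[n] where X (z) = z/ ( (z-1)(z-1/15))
Final value theorem: lim x[n] = lim_{z->1} (z-1) * X(z)
(z-1) * X(z) = z/(z-1/15)
As z->1: 1/(1-1/15) = 1/(14/15) = 15/14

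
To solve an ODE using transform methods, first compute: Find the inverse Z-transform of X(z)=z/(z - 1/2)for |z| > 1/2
Standard pair: z/(z-a) <-> a^n*u[n] for causal signals
With a = 1/2: x[n] = (1/2)^n*u[n]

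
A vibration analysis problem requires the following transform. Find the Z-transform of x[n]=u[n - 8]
Using the time-shift property: Z{u[n-8]} = z^(-8)*z/(z-1)
= z^(-7)/(z-1)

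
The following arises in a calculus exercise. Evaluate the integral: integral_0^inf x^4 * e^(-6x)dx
This is a Gamma integral. Substitute u = 6x (du = 6 dx):
integral_0^inf x^4*e^(-6x) dx = (1/6^5) integral_0^inf u^4*e^(-u) du
= Gamma(5)/6^5 = 4!/6^5 = 24/7776

Answer: 1/324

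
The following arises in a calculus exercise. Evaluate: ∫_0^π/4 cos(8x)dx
Antiderivative: sin(8x)/8
Evaluate at bounds: [sin(8·π/4)/8] - [sin(8·0)/8]
=((0) - (0))/8=0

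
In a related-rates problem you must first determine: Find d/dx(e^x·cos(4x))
Product rule: (fg)'=f'g+fg'
f=e^x, f'=e^x
g=cos(4x), g'=-4·sin(4x)

Answer: e^x·cos(4x)-4·e^x·sin(4x)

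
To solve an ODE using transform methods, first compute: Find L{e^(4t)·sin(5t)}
First shifting: L{e^(at)f(t)} = F(s-a)
L{sin(5t)} = 5/(s²+25)
Shift: 5/((s-4)²+25)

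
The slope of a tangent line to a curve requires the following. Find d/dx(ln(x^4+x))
Chain rule: d/dx[ln(u)]=u'/u where u=x^4+x
u'=4x^3+1

Answer: (4x^3+1)/(x^4+x)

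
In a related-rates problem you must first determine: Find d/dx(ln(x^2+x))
Chain rule: d/dx[ln(u)]=u'/u where u=x^2 + x
u'=2x + 1

Answer: (2x + 1)/(x^2 + x)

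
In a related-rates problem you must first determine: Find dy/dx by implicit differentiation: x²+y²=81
Differentiate both sides: 2x + 2y·(dy/dx)=0
Solve: dy/dx=-2x/(2y)=-x/y

Answer: dy/dx=-x/y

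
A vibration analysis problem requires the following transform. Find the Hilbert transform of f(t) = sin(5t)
The Hilbert transform shifts each frequency component by -pi/2.
H{sin(wt)} = -cos(wt)
With w = 5: H{sin(5t)} = -cos(5t)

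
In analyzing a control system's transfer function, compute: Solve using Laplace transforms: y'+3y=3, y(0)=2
Take L of both sides: sY(s)-2+3Y(s)=3/s
Y(s)(s+3)=3/s+2
Y(s)=3/(s(s+3))+2/(s+3)
Partial fractions: 3/(s(s+3))=1/s - 1/(s+3)
So Y(s)=1/s+1/(s+3)
Inverse transform (L^(-1){1/s}=1, L^(-1){1/(s+3)}=e^(-3t)):

Answer: y(t)=1+e^(-3t)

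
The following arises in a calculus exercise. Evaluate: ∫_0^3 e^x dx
Antiderivative: e^x
Evaluate: (e^3-1)

Answer: e^3-1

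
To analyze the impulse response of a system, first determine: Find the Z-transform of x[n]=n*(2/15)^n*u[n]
Using the property Z{n*a^n*u[n]}=az/(z-a)^2
With a=2/15: X(z)=(2/15)z/(z - 2/15)^2, |z| > 2/15

Answer: (2/15)z/(z - 2/15)^2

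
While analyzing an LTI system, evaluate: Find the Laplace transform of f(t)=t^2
L{t^n}=n!/s^(n+1)
L{t^2}=2!/s^3=2/s^3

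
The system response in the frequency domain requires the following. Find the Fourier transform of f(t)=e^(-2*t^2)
The Fourier transform of a Gaussian e^(-a * t^2) is sqrt(pi/a) * e^(-omega^2/(4a)).
With a = 2: F(omega) = sqrt(pi/2) * e^(-omega^2/8)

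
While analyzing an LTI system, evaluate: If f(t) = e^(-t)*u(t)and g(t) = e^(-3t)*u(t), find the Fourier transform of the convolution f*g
By the convolution theorem: F{f * g} = F(omega) * G(omega)
F(omega) = 1/(1 + j * omega), G(omega) = 1/(3 + j * omega)
F{f * g} = 1/((1 + j * omega)(3 + j * omega))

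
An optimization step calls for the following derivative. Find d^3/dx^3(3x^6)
Apply power rule 3 times:
d^1: 18x^5
d^2: 90x^4
d^3: 360x^3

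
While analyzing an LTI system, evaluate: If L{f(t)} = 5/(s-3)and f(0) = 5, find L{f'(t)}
L{f'(t)}=s·F(s) - f(0)=5s/(s-3)-5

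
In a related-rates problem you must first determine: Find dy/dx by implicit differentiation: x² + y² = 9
Differentiate both sides: 2x + 2y·(dy/dx) = 0
Solve: dy/dx = -2x/(2y) = -x/y

Answer: dy/dx = -x/y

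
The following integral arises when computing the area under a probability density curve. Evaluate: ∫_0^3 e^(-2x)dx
Antiderivative: (1/(-2))e^(-2x)
Evaluate: (1/(-2))(e^-6-1)

Answer: (e^-6-1)/(-2)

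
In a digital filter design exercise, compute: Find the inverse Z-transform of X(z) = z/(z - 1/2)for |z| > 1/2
Standard pair: z/(z-a) <-> a^n * u[n] for causal signals
With a=1/2: x[n]=(1/2)^n * u[n]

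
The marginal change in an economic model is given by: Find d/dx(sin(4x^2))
Chain rule: d/dx[sin(u)] = cos(u)·u' where u = 4x^2
u' = 8x

Answer: 8x·cos(4x^2)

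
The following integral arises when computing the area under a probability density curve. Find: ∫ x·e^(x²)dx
Let u=x², du=2x dx
∫ (1/2)e^u du=e^u/2+C

Answer: e^(x²)/2+C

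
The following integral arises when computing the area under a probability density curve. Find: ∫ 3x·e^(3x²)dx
Let u=3x², du=6x dx
∫ (1/2)e^u du=e^u/2 + C

Answer: e^(3x²)/2 + C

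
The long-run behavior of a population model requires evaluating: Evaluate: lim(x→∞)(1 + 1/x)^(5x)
Rewrite as [(1+1/x)^x]^5.
lim(1+1/x)^x = e^1, so limit = (e^1)^5 = e^5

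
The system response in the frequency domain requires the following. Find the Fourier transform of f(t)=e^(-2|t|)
Using the standard pair: F{e^(-a|t|)} = 2a/(a^2+omega^2)
With a = 2: F(omega) = 4/(4+omega^2)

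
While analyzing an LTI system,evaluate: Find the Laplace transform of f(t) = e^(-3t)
L{e^(at)} = 1/(s-a)
L{e^(-3t)} = 1/(s + 3)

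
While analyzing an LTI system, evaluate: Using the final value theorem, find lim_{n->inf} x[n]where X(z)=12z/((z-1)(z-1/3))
Final value theorem: lim x[n] = lim_{z->1} (z-1)*X(z)
(z-1)*X(z) = 12z/(z-1/3)
As z->1: 12/(1 - 1/3) = 12/(2/3) = 18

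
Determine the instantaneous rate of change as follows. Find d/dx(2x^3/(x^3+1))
Quotient rule: (f/g)' = (f'g - fg')/g²
f = 2x^3, f' = 6x^2
g = x^3+1, g' = 3x^2

Answer: (6x^2·(x^3+1)-6x^5)/(x^3+1)²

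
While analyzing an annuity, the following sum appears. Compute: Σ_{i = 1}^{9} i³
Using formula: Σ i^3 = [n(n+1)/2]² = [9·10/2]² = 2025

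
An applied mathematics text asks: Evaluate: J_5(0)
J_n(0) = 0 for all n > 0 (Bessel function of first kind)
J_5(0) = 0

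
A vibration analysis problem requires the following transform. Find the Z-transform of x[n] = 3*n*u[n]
Z{n * u[n]} = z/(z-1)^2
By linearity: Z{3 * n * u[n]} = 3z/(z-1)^2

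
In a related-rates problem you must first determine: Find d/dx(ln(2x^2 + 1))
Chain rule: d/dx[ln(u)]=u'/u where u=2x^2 + 1
u'=4x

Answer: (4x)/(2x^2 + 1)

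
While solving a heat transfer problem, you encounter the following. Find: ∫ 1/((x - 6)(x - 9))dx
Partial fractions: 1/((x-6)(x-9)) = A/(x-6)+B/(x-9)
A = -1/3, B = 1/3
∫ [-1/3· 1/(x-6)+1/3· 1/(x-9)] dx
= (1/3)[ln|x-9| - ln|x-6|]+C

Answer: (1/3)·ln|(x-9)/(x-6)|+C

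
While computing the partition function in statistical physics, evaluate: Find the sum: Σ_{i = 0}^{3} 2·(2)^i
Geometric series: S = a(1 - r^n)/(1 - r)
a = 2, r = 2, n = 4
S = 2(1-16)/-1 = 30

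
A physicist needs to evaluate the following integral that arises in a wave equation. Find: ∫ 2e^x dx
Since d/dx[e^x] = + e^x, we get 2e^x + C

Answer: 2e^x + C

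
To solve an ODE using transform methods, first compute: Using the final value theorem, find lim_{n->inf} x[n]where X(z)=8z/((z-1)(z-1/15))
Final value theorem: lim x[n]=lim_{z->1} (z-1) * X(z)
(z-1) * X(z)=8z/(z-1/15)
As z->1: 8/(1 - 1/15)=8/(14/15)=60/7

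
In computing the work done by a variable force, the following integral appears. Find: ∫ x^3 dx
Using power rule: ∫ x^3 dx=1/4 x^4+C=(1/4)x^4+C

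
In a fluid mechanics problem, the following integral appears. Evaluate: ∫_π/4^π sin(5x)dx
Antiderivative: -cos(5x)/5
Evaluate at bounds: [-cos(5·π)/5] - [-cos(5·π/4)/5]
=(-(-1)+(-√2/2))/5=1/5 - √2/10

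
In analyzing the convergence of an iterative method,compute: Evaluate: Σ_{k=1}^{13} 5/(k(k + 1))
Partial fractions: 5/(k(k+1))=5/k - 5/(k+1)
Telescoping sum: 5(1-1/14)=5·13/14

Answer: 65/14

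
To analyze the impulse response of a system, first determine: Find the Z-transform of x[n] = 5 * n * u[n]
Z{n * u[n]}=z/(z-1)^2
By linearity: Z{5 * n * u[n]}=5z/(z-1)^2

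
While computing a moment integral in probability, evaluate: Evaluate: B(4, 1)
B(x,y) = Γ(x)Γ(y)/Γ(x + y) = (x-1)!(y-1)!/(x + y-1)!
B(4,1) = 3!·0!/4! = 1/4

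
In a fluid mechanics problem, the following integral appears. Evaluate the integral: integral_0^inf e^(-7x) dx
integral_0^inf e^(-7x) dx = [-1/7 * e^(-7x)]_0^inf
= 0 - (-1/7) = 1/7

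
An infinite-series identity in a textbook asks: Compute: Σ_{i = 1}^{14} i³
Using formula: Σ i^3 = [n(n+1)/2]² = [14·15/2]² = 11025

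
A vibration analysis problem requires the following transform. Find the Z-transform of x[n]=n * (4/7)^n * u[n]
Using the property Z{n*a^n*u[n]} = az/(z-a)^2
With a = 4/7: X(z) = (4/7)z/(z - 4/7)^2, |z| > 4/7

Answer: (4/7)z/(z - 4/7)^2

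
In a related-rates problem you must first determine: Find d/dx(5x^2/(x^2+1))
Quotient rule: (f/g)' = (f'g - fg')/g²
f = 5x^2, f' = 10x
g = x^2 + 1, g' = 2x

Answer: (10x·(x^2 + 1) - 10x^3)/(x^2 + 1)²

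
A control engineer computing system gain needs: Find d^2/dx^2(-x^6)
Apply power rule 2 times:
d^1: -6x^5
d^2: -30x^4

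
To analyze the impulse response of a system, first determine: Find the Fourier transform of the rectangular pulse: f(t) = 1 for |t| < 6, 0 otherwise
F(omega)=integral from -6 to 6 of e^(-j*omega*t) dt
=2*sin(6*omega)/omega=12*sinc(6*omega/pi)

Answer: 2*sin(6*omega)/omega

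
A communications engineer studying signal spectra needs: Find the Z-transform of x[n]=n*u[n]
Standard pair: Z{n * u[n]} = z/(z-1)^2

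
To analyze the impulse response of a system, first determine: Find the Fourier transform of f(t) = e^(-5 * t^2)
The Fourier transform of a Gaussian e^(-a * t^2) is sqrt(pi/a) * e^(-omega^2/(4a)).
With a = 5: F(omega) = sqrt(pi/5) * e^(-omega^2/20)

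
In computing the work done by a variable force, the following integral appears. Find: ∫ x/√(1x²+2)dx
Let u=x² + 2, du=2x dx
∫ (1/2)·u^(-1/2) du=√u + C

Answer: √(x² + 2) + C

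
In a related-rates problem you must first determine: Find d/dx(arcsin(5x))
d/dx[arcsin(u)] = u'/√(1-u²), u = 5x, u' = 5

Answer: 5/√(1 - 25x²)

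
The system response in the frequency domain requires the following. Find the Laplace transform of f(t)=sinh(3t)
L{sinh(at)}=a/(s²-a²)
L{sinh(3t)}=3/(s²-9)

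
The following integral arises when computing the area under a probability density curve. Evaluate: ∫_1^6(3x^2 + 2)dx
Step 1: Find antiderivative F(x)=x^3+2x
Step 2: F(6) - F(1)=228 - (3)=225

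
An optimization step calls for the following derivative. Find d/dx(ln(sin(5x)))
Chain rule: d/dx[ln(u)]=u'/u where u=sin(5x)
u'=5cos(5x)

Answer: (5cos(5x))/(sin(5x))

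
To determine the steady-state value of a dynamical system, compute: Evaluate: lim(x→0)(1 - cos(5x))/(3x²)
Using 1-cos(u) ≈ u²/2 for small u:
(1-cos(5x)) ≈ (5x)²/2=25x²/2
So limit=25/(2·3)=25/6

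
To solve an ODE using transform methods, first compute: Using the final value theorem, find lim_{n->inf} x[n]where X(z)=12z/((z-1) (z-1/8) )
Final value theorem: lim x[n]=lim_{z->1} (z-1)*X(z)
(z-1)*X(z)=12z/(z-1/8)
As z->1: 12/(1 - 1/8)=12/(7/8)=96/7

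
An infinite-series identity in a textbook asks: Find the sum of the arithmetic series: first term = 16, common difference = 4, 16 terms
Last term: a_n=16 + (16 - 1)·4=76
Sum=n(a_1 + a_n)/2=16(16 + 76)/2=736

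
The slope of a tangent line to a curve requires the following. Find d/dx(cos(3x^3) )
Chain rule: d/dx[cos(u)]=-sin(u)·u' where u=3x^3
u'=9x^2

Answer: -9x^2·sin(3x^3)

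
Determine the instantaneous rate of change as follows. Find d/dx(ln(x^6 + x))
Chain rule: d/dx[ln(u)]=u'/u where u=x^6+x
u'=6x^5+1

Answer: (6x^5+1)/(x^6+x)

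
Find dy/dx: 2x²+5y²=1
Differentiate: 4x+10y·(dy/dx)=0
dy/dx=-4x/(10y)=-(2/5)·(x/y)

Answer: dy/dx=-(2/5)·(x/y)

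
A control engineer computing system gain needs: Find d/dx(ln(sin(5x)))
Chain rule: d/dx[ln(u)] = u'/u where u = sin(5x)
u' = 5cos(5x)

Answer: (5cos(5x))/(sin(5x))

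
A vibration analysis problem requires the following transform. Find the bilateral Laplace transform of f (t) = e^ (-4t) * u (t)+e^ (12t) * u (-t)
For e^(-4t)*u(t): L=1/(s+4), Re(s) > -4
For e^(12t)*u(-t): L=-1/(s-12), Re(s) < 12
Combined: F(s)=1/(s+4)-1/(s-12), -4 < Re(s) < 12

Answer: 1/(s+4)-1/(s-12), ROC: -4 < Re(s) < 12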